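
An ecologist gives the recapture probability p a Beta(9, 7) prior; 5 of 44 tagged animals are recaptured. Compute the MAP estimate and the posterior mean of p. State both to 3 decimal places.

MAP = 0.224; posterior mean = 0.233

Posterior: Beta(9+5, 7+39) = Beta(14, 46).
Mode = (14−1)/(14+46−2) = 13/58 = 0.224.
Mean = 14/(14+46) = 14/60 = 0.233.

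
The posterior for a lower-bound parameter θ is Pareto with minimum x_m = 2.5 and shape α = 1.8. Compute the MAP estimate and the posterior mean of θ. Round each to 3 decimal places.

The Pareto density is strictly decreasing on [x_m, ∞), so the mode is x_m = 2.500.
Mean = α·x_m/(α−1) = 1.8·2.5/0.8 = 5.625.
The mean is pulled above the mode by the posterior's right skew.

MAP = 2.500; posterior mean = 5.625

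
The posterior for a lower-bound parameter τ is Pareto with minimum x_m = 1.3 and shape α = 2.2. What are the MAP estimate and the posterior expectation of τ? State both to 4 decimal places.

The Pareto density is strictly decreasing on [x_m, ∞), so the mode is x_m = 1.3000.
Mean = α·x_m/(α−1) = 2.2·1.3/1.2 = 2.3833.
Mean > mode: the posterior has a right tail.

MAP estimate = 1.3000, posterior expectation = 2.3833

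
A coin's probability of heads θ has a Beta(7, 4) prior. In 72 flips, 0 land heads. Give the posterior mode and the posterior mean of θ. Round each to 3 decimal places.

Posterior: Beta(7+0, 4+72) = Beta(7, 76).
Mode = (7−1)/(7+76−2) = 6/81 = 0.074.
Mean = 7/(7+76) = 7/83 = 0.084.
Mean > mode: the posterior has a right tail.

θ_MAP = 0.074, E[θ|data] = 0.084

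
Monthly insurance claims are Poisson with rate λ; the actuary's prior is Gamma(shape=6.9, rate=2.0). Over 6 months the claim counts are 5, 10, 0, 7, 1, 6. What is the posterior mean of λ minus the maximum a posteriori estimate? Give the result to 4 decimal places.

0.1250

Σ counts = 29. Posterior: Gamma(shape = 6.9+29 = 35.9, rate = 2.0+6 = 8.0).
Mode = (α−1)/β = 34.9/8.0 = 4.3625.
Mean = α/β = 35.9/8.0 = 4.4875.
Difference = 4.4875 − 4.3625 = 0.1250.
The posterior is right-skewed, so the mean exceeds the mode.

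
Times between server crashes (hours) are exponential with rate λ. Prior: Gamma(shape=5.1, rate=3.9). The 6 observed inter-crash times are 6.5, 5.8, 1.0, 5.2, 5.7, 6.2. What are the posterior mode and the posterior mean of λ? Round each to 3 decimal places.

Σ times = 30.4. Posterior: Gamma(shape = 5.1+6 = 11.1, rate = 3.9+30.4 = 34.3).
Mode = (α−1)/β = 10.1/34.3 = 0.294.
Mean = α/β = 11.1/34.3 = 0.324.

MAP = 0.294; posterior mean = 0.324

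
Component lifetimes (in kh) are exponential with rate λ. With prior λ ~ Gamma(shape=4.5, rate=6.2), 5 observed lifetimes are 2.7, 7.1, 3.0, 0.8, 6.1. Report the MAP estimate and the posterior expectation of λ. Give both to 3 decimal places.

MAP: 0.328. Posterior mean: 0.367.

Σ times = 19.7. Posterior: Gamma(shape = 4.5+5 = 9.5, rate = 6.2+19.7 = 25.9).
Mode = (α−1)/β = 8.5/25.9 = 0.328.
Mean = α/β = 9.5/25.9 = 0.367.
Mean > mode: the posterior has a right tail.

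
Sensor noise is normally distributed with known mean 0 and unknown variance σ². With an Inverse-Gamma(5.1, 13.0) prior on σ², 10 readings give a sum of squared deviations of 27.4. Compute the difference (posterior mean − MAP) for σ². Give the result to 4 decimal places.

0.5287

Posterior: Inverse-Gamma(shape = 5.1+10/2 = 10.1, scale = 13.0+27.4/2 = 26.7).
Mode = β/(α+1) = 26.7/11.1 = 2.4054.
Mean = β/(α−1) = 26.7/9.1 = 2.9341.
Difference = 2.9341 − 2.4054 = 0.5287.
Mean > mode: the posterior has a right tail.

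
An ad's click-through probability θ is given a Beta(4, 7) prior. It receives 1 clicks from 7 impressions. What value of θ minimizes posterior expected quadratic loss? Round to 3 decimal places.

0.278

Posterior: Beta(4+1, 7+6) = Beta(5, 13).
Mode = (5−1)/(5+13−2) = 4/16 = 0.250.
Mean = 5/(5+13) = 5/18 = 0.278.
Quadratic loss ⇒ the optimal estimator is the posterior mean.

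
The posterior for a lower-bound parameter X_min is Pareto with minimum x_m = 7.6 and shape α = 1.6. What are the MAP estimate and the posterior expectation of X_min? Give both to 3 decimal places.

The Pareto density is strictly decreasing on [x_m, ∞), so the mode is x_m = 7.600.
Mean = α·x_m/(α−1) = 1.6·7.6/0.6 = 20.267.

MAP = 7.600; posterior mean = 20.267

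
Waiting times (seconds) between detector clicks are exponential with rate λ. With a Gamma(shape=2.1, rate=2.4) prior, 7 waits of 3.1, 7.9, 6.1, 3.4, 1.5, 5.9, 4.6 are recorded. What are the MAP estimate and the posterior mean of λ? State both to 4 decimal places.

Σ times = 32.5. Posterior: Gamma(shape = 2.1+7 = 9.1, rate = 2.4+32.5 = 34.9).
Mode = (α−1)/β = 8.1/34.9 = 0.2321.
Mean = α/β = 9.1/34.9 = 0.2607.

λ_MAP = 0.2321, E[λ|data] = 0.2607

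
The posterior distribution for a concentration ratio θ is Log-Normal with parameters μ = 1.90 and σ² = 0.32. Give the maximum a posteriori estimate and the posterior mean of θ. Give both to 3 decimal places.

MAP = 4.855, posterior mean = 7.846

Mode = exp(μ − σ²) = exp(1.58) = 4.855.
Mean = exp(μ + σ²/2) = exp(2.060) = 7.846.
The posterior is right-skewed, so the mean exceeds the mode.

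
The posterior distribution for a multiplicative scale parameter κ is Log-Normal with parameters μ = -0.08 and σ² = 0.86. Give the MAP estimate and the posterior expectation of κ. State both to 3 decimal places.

Mode = exp(μ − σ²) = exp(-0.94) = 0.391.
Mean = exp(μ + σ²/2) = exp(0.350) = 1.419.
The mean is pulled above the mode by the posterior's right skew.

MAP estimate = 0.391, posterior expectation = 1.419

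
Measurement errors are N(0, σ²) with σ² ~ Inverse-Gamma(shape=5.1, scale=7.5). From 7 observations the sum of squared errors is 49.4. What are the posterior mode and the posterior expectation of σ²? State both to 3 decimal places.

Posterior: Inverse-Gamma(shape = 5.1+7/2 = 8.6, scale = 7.5+49.4/2 = 32.2).
Mode = β/(α+1) = 32.2/9.6 = 3.354.
Mean = β/(α−1) = 32.2/7.6 = 4.237.
The mean is pulled above the mode by the posterior's right skew.

MAP = 3.354, posterior mean = 4.237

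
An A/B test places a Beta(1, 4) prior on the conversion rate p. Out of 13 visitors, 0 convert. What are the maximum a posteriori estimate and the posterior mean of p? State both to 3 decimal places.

MAP = 0.000, posterior mean = 0.056

Posterior: Beta(1+0, 4+13) = Beta(1, 17).
Since α = 1 ≤ 1 and β > 1, the Beta density is monotone decreasing on [0,1]; the mode is at 0.
Mean = 1/(1+17) = 0.056.
The mean is pulled above the mode by the posterior's right skew.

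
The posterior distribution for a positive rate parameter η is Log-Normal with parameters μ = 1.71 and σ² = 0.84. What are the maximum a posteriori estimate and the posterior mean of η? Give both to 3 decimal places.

maximum a posteriori estimate = 2.387, posterior mean = 8.415

Mode = exp(μ − σ²) = exp(0.87) = 2.387.
Mean = exp(μ + σ²/2) = exp(2.130) = 8.415.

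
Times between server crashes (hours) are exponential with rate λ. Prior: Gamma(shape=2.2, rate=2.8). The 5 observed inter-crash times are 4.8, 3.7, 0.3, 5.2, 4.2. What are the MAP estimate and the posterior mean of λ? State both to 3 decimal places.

Σ times = 18.2. Posterior: Gamma(shape = 2.2+5 = 7.2, rate = 2.8+18.2 = 21.0).
Mode = (α−1)/β = 6.2/21.0 = 0.295.
Mean = α/β = 7.2/21.0 = 0.343.

MAP estimate = 0.295, posterior mean = 0.343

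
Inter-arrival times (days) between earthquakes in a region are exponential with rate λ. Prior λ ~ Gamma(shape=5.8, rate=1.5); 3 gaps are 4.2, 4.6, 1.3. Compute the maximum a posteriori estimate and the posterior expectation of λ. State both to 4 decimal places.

Σ times = 10.1. Posterior: Gamma(shape = 5.8+3 = 8.8, rate = 1.5+10.1 = 11.6).
Mode = (α−1)/β = 7.8/11.6 = 0.6724.
Mean = α/β = 8.8/11.6 = 0.7586.

maximum a posteriori estimate = 0.6724, posterior expectation = 0.7586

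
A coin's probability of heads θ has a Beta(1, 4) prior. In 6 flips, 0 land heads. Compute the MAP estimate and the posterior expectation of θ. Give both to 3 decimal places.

MAP: 0.000. Posterior mean: 0.091.

Posterior: Beta(1+0, 4+6) = Beta(1, 10).
Since α = 1 ≤ 1 and β > 1, the Beta density is monotone decreasing on [0,1]; the mode is at 0.
Mean = 1/(1+10) = 0.091.
Right-skewed posterior ⇒ mode < mean.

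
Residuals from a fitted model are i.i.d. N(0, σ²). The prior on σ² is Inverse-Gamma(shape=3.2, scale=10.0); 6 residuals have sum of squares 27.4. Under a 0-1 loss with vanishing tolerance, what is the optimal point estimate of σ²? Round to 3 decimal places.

Posterior: Inverse-Gamma(shape = 3.2+6/2 = 6.2, scale = 10.0+27.4/2 = 23.7).
Mode = β/(α+1) = 23.7/7.2 = 3.292.
Mean = β/(α−1) = 23.7/5.2 = 4.558.
This is the posterior mode — the MAP estimate.

3.292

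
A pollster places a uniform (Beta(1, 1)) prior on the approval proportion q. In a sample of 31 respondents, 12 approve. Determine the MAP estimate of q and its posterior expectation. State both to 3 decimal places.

Posterior: Beta(1+12, 1+19) = Beta(13, 20).
Mode = (13−1)/(13+20−2) = 12/31 = 0.387.
With a flat prior the MAP equals the MLE, 12/31.
Mean = 13/(13+20) = 13/33 = 0.394.
The mean is pulled above the mode by the posterior's right skew.

MAP = 0.387; posterior mean = 0.394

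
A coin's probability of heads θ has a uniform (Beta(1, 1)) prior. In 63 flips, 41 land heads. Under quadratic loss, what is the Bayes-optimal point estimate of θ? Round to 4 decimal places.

0.6462

Posterior: Beta(1+41, 1+22) = Beta(42, 23).
Mode = (42−1)/(42+23−2) = 41/63 = 0.6508.
Mean = 42/(42+23) = 42/65 = 0.6462.
Quadratic loss ⇒ the optimal estimator is the posterior mean.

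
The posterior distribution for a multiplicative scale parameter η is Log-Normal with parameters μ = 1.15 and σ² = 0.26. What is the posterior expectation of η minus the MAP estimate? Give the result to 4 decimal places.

Mode = exp(μ − σ²) = exp(0.89) = 2.4351.
Mean = exp(μ + σ²/2) = exp(1.280) = 3.5966.
Difference = 3.5966 − 2.4351 = 1.1615.

1.1615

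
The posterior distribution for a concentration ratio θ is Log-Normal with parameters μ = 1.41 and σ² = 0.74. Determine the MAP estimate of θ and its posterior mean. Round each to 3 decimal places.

MAP estimate = 1.954, posterior mean = 5.930

Mode = exp(μ − σ²) = exp(0.67) = 1.954.
Mean = exp(μ + σ²/2) = exp(1.780) = 5.930.
The mean is pulled above the mode by the posterior's right skew.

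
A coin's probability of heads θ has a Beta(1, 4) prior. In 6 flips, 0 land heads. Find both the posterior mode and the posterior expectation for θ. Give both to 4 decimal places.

Posterior: Beta(1+0, 4+6) = Beta(1, 10).
Since α = 1 ≤ 1 and β > 1, the Beta density is monotone decreasing on [0,1]; the mode is at 0.
Mean = 1/(1+10) = 0.0909.
Mean > mode: the posterior has a right tail.

posterior mode = 0.0000, posterior expectation = 0.0909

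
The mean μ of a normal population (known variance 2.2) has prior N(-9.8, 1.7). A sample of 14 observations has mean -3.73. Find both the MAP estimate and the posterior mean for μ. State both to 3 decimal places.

MAP = -4.244, posterior mean = -4.244

Posterior for μ is Normal. Precision-weighted mean: (1/1.7·-9.8 + 14/2.2·-3.73) / (1/1.7 + 14/2.2) = -4.244.
A Normal posterior is symmetric, so mode = mean.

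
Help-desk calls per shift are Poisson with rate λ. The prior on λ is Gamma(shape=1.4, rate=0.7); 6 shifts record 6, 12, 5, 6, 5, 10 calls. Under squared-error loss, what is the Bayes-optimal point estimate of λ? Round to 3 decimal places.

6.776

Σ counts = 44. Posterior: Gamma(shape = 1.4+44 = 45.4, rate = 0.7+6 = 6.7).
Mode = (α−1)/β = 44.4/6.7 = 6.627.
Mean = α/β = 45.4/6.7 = 6.776.
Squared-error loss ⇒ the optimal estimator is the posterior mean.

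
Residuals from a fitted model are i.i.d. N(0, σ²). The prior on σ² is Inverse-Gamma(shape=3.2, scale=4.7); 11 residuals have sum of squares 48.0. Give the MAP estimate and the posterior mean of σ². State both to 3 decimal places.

MAP = 2.959, posterior mean = 3.727

Posterior: Inverse-Gamma(shape = 3.2+11/2 = 8.7, scale = 4.7+48.0/2 = 28.7).
Mode = β/(α+1) = 28.7/9.7 = 2.959.
Mean = β/(α−1) = 28.7/7.7 = 3.727.
Mean > mode: the posterior has a right tail.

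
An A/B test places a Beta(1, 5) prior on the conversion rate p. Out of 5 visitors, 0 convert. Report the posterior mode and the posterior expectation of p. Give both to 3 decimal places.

posterior mode = 0.000, posterior expectation = 0.091

Posterior: Beta(1+0, 5+5) = Beta(1, 10).
Since α = 1 ≤ 1 and β > 1, the Beta density is monotone decreasing on [0,1]; the mode is at 0.
Mean = 1/(1+10) = 0.091.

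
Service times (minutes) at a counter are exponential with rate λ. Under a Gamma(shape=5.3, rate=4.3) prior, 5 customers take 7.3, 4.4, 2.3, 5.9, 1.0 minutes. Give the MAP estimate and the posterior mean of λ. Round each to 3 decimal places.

MAP: 0.369. Posterior mean: 0.409.

Σ times = 20.9. Posterior: Gamma(shape = 5.3+5 = 10.3, rate = 4.3+20.9 = 25.2).
Mode = (α−1)/β = 9.3/25.2 = 0.369.
Mean = α/β = 10.3/25.2 = 0.409.
Right-skewed posterior ⇒ mode < mean.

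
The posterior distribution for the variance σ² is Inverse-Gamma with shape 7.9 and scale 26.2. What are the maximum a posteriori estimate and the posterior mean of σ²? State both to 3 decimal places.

maximum a posteriori estimate = 2.944, posterior mean = 3.797

Mode = β/(α+1) = 26.2/8.9 = 2.944.
Mean = β/(α−1) = 26.2/6.9 = 3.797.
The posterior is right-skewed, so the mean exceeds the mode.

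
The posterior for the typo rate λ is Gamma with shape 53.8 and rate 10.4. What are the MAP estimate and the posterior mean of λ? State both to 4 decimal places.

Mode = (α−1)/β = 52.8/10.4 = 5.0769.
Mean = α/β = 53.8/10.4 = 5.1731.

MAP = 5.0769; posterior mean = 5.1731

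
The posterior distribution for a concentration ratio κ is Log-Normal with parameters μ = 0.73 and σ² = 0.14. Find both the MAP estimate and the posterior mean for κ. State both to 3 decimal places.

Mode = exp(μ − σ²) = exp(0.59) = 1.804.
Mean = exp(μ + σ²/2) = exp(0.800) = 2.226.

MAP estimate = 1.804, posterior mean = 2.226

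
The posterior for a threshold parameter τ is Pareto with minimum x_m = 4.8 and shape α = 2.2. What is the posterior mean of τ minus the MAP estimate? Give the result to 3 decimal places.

The Pareto density is strictly decreasing on [x_m, ∞), so the mode is x_m = 4.800.
Mean = α·x_m/(α−1) = 2.2·4.8/1.2 = 8.800.
Difference = 8.800 − 4.800 = 4.000.

4.000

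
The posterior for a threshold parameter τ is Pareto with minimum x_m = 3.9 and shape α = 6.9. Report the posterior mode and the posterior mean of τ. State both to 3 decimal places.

MAP = 3.900; posterior mean = 4.561

The Pareto density is strictly decreasing on [x_m, ∞), so the mode is x_m = 3.900.
Mean = α·x_m/(α−1) = 6.9·3.9/5.9 = 4.561.
The mean is pulled above the mode by the posterior's right skew.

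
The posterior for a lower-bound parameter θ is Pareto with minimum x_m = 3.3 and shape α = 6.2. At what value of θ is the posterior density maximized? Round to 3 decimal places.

3.300

The Pareto density is strictly decreasing on [x_m, ∞), so the mode is x_m = 3.300.
Mean = α·x_m/(α−1) = 6.2·3.3/5.2 = 3.935.
This is the posterior mode — the MAP estimate.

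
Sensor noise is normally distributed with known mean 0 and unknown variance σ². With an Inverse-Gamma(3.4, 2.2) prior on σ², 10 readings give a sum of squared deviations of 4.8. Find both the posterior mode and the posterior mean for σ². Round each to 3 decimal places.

Posterior: Inverse-Gamma(shape = 3.4+10/2 = 8.4, scale = 2.2+4.8/2 = 4.6).
Mode = β/(α+1) = 4.6/9.4 = 0.489.
Mean = β/(α−1) = 4.6/7.4 = 0.622.

σ²_MAP = 0.489, E[σ²|data] = 0.622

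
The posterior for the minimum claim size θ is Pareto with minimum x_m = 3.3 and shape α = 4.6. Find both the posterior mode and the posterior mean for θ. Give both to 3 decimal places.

MAP: 3.300. Posterior mean: 4.217.

The Pareto density is strictly decreasing on [x_m, ∞), so the mode is x_m = 3.300.
Mean = α·x_m/(α−1) = 4.6·3.3/3.6 = 4.217.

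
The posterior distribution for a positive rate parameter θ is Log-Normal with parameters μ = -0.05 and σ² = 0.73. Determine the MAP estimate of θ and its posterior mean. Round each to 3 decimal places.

Mode = exp(μ − σ²) = exp(-0.78) = 0.458.
Mean = exp(μ + σ²/2) = exp(0.315) = 1.370.

MAP = 0.458, posterior mean = 1.370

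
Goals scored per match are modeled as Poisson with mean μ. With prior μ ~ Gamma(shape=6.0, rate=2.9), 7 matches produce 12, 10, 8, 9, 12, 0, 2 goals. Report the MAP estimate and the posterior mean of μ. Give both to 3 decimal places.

MAP = 5.859, posterior mean = 5.960

Σ counts = 53. Posterior: Gamma(shape = 6.0+53 = 59.0, rate = 2.9+7 = 9.9).
Mode = (α−1)/β = 58.0/9.9 = 5.859.
Mean = α/β = 59.0/9.9 = 5.960.
The mean is pulled above the mode by the posterior's right skew.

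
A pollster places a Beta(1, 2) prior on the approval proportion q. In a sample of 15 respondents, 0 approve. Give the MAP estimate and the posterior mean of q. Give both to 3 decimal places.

Posterior: Beta(1+0, 2+15) = Beta(1, 17).
Since α = 1 ≤ 1 and β > 1, the Beta density is monotone decreasing on [0,1]; the mode is at 0.
Mean = 1/(1+17) = 0.056.

MAP estimate = 0.000, posterior mean = 0.056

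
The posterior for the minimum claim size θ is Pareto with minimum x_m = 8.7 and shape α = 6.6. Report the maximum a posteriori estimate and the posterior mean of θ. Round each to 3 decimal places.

maximum a posteriori estimate = 8.700, posterior mean = 10.254

The Pareto density is strictly decreasing on [x_m, ∞), so the mode is x_m = 8.700.
Mean = α·x_m/(α−1) = 6.6·8.7/5.6 = 10.254.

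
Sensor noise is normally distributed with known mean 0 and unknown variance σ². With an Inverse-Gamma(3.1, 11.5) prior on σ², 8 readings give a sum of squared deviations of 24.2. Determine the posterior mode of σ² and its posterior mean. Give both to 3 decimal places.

posterior mode = 2.914, posterior mean = 3.869

Posterior: Inverse-Gamma(shape = 3.1+8/2 = 7.1, scale = 11.5+24.2/2 = 23.6).
Mode = β/(α+1) = 23.6/8.1 = 2.914.
Mean = β/(α−1) = 23.6/6.1 = 3.869.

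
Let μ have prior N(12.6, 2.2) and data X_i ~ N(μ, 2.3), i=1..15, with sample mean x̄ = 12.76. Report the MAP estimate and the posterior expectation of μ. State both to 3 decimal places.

Posterior for μ is Normal. Precision-weighted mean: (1/2.2·12.6 + 15/2.3·12.76) / (1/2.2 + 15/2.3) = 12.750.
A Normal posterior is symmetric, so mode = mean.

MAP = 12.750; posterior mean = 12.750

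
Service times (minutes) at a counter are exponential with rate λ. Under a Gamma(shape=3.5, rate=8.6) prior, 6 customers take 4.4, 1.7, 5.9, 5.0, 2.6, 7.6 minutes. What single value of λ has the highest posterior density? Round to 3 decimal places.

Σ times = 27.2. Posterior: Gamma(shape = 3.5+6 = 9.5, rate = 8.6+27.2 = 35.8).
Mode = (α−1)/β = 8.5/35.8 = 0.237.
Mean = α/β = 9.5/35.8 = 0.265.
This is the posterior mode — the MAP estimate.

0.237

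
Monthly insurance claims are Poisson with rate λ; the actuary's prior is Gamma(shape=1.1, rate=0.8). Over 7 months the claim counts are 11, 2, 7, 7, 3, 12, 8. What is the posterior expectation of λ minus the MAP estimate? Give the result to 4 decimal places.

Σ counts = 50. Posterior: Gamma(shape = 1.1+50 = 51.1, rate = 0.8+7 = 7.8).
Mode = (α−1)/β = 50.1/7.8 = 6.4231.
Mean = α/β = 51.1/7.8 = 6.5513.
Difference = 6.5513 − 6.4231 = 0.1282.
Right-skewed posterior ⇒ mode < mean.

0.1282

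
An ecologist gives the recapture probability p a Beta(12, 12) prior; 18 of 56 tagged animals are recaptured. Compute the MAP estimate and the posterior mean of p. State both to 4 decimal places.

MAP = 0.3718; posterior mean = 0.3750

Posterior: Beta(12+18, 12+38) = Beta(30, 50).
Mode = (30−1)/(30+50−2) = 29/78 = 0.3718.
Mean = 30/(30+50) = 30/80 = 0.3750.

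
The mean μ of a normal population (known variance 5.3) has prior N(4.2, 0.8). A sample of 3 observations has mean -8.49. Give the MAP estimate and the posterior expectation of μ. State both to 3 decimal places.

Posterior for μ is Normal. Precision-weighted mean: (1/0.8·4.2 + 3/5.3·-8.49) / (1/0.8 + 3/5.3) = 0.245.
A Normal posterior is symmetric, so mode = mean.

MAP: 0.245. Posterior mean: 0.245.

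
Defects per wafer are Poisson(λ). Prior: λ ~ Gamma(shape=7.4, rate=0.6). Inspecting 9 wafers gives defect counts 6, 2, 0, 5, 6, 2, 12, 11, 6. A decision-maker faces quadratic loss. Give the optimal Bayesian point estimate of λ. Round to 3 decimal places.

5.979

Σ counts = 50. Posterior: Gamma(shape = 7.4+50 = 57.4, rate = 0.6+9 = 9.6).
Mode = (α−1)/β = 56.4/9.6 = 5.875.
Mean = α/β = 57.4/9.6 = 5.979.
Quadratic loss ⇒ the optimal estimator is the posterior mean.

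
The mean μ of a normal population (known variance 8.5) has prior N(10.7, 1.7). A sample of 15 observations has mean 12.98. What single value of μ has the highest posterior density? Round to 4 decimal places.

12.4100

Posterior for μ is Normal. Precision-weighted mean: (1/1.7·10.7 + 15/8.5·12.98) / (1/1.7 + 15/8.5) = 12.4100.
A Normal posterior is symmetric, so mode = mean.
This is the posterior mode — the MAP estimate.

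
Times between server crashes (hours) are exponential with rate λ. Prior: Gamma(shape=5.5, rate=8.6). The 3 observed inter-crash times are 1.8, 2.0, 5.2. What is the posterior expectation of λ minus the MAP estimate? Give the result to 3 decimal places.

0.057

Σ times = 9.0. Posterior: Gamma(shape = 5.5+3 = 8.5, rate = 8.6+9.0 = 17.6).
Mode = (α−1)/β = 7.5/17.6 = 0.426.
Mean = α/β = 8.5/17.6 = 0.483.
Difference = 0.483 − 0.426 = 0.057.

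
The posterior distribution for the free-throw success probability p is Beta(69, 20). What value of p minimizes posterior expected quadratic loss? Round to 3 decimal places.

0.775

Mode = (69−1)/(69+20−2) = 68/87 = 0.782.
Mean = 69/(69+20) = 69/89 = 0.775.
Quadratic loss ⇒ the optimal estimator is the posterior mean.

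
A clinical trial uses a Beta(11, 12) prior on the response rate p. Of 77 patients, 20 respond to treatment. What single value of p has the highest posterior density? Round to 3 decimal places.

Posterior: Beta(11+20, 12+57) = Beta(31, 69).
Mode = (31−1)/(31+69−2) = 30/98 = 0.306.
Mean = 31/(31+69) = 31/100 = 0.310.
This is the posterior mode — the MAP estimate.

0.306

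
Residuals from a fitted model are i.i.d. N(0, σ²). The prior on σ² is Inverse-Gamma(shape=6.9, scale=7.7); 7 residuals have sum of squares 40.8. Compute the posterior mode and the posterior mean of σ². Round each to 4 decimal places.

Posterior: Inverse-Gamma(shape = 6.9+7/2 = 10.4, scale = 7.7+40.8/2 = 28.1).
Mode = β/(α+1) = 28.1/11.4 = 2.4649.
Mean = β/(α−1) = 28.1/9.4 = 2.9894.

σ²_MAP = 2.4649, E[σ²|data] = 2.9894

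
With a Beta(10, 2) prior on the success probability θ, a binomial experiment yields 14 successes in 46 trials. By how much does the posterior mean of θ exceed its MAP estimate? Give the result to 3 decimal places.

0.003

Posterior: Beta(10+14, 2+32) = Beta(24, 34).
Mode = (24−1)/(24+34−2) = 23/56 = 0.411.
Mean = 24/(24+34) = 24/58 = 0.414.
Difference = 0.414 − 0.411 = 0.003.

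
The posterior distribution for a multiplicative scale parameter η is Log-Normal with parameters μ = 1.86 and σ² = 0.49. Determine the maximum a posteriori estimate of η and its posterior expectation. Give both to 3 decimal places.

maximum a posteriori estimate = 3.935, posterior expectation = 8.207

Mode = exp(μ − σ²) = exp(1.37) = 3.935.
Mean = exp(μ + σ²/2) = exp(2.105) = 8.207.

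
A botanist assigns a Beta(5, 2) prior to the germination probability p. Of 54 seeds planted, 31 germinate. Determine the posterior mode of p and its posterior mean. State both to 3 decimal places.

Posterior: Beta(5+31, 2+23) = Beta(36, 25).
Mode = (36−1)/(36+25−2) = 35/59 = 0.593.
Mean = 36/(36+25) = 36/61 = 0.590.
The mean is pulled below the mode by the posterior's left skew.

MAP = 0.593; posterior mean = 0.590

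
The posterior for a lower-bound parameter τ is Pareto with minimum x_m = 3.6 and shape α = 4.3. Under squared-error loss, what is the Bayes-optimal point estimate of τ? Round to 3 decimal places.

The Pareto density is strictly decreasing on [x_m, ∞), so the mode is x_m = 3.600.
Mean = α·x_m/(α−1) = 4.3·3.6/3.3 = 4.691.
Squared-error loss ⇒ the optimal estimator is the posterior mean.

4.691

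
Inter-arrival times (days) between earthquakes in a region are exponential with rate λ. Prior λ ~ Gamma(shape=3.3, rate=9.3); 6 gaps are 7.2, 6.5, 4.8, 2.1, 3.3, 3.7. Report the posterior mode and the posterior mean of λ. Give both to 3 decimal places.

MAP: 0.225. Posterior mean: 0.252.

Σ times = 27.6. Posterior: Gamma(shape = 3.3+6 = 9.3, rate = 9.3+27.6 = 36.9).
Mode = (α−1)/β = 8.3/36.9 = 0.225.
Mean = α/β = 9.3/36.9 = 0.252.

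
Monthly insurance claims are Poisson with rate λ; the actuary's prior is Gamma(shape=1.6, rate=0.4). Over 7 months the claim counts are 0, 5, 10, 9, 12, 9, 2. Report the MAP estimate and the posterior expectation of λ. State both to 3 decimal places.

Σ counts = 47. Posterior: Gamma(shape = 1.6+47 = 48.6, rate = 0.4+7 = 7.4).
Mode = (α−1)/β = 47.6/7.4 = 6.432.
Mean = α/β = 48.6/7.4 = 6.568.
Right-skewed posterior ⇒ mode < mean.

MAP: 6.432. Posterior mean: 6.568.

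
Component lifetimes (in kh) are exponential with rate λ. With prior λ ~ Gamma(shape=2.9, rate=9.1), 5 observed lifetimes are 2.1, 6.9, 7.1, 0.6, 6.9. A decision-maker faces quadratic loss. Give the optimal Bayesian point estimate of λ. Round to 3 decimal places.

Σ times = 23.6. Posterior: Gamma(shape = 2.9+5 = 7.9, rate = 9.1+23.6 = 32.7).
Mode = (α−1)/β = 6.9/32.7 = 0.211.
Mean = α/β = 7.9/32.7 = 0.242.
Quadratic loss ⇒ the optimal estimator is the posterior mean.

0.242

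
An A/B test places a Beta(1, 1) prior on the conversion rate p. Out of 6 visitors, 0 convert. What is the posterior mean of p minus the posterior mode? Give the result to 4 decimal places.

0.1250

Posterior: Beta(1+0, 1+6) = Beta(1, 7).
Since α = 1 ≤ 1 and β > 1, the Beta density is monotone decreasing on [0,1]; the mode is at 0.
Mean = 1/(1+7) = 0.1250.
Difference = 0.1250 − 0.0000 = 0.1250.
Right-skewed posterior ⇒ mode < mean.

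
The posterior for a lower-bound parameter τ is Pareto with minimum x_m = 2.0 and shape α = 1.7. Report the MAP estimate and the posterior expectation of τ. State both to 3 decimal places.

The Pareto density is strictly decreasing on [x_m, ∞), so the mode is x_m = 2.000.
Mean = α·x_m/(α−1) = 1.7·2.0/0.7 = 4.857.

MAP estimate = 2.000, posterior expectation = 4.857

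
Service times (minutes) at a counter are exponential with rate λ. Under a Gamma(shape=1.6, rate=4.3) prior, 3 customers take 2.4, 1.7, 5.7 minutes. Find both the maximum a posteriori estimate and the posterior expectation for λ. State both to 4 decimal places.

MAP: 0.2553. Posterior mean: 0.3262.

Σ times = 9.8. Posterior: Gamma(shape = 1.6+3 = 4.6, rate = 4.3+9.8 = 14.1).
Mode = (α−1)/β = 3.6/14.1 = 0.2553.
Mean = α/β = 4.6/14.1 = 0.3262.
The mean is pulled above the mode by the posterior's right skew.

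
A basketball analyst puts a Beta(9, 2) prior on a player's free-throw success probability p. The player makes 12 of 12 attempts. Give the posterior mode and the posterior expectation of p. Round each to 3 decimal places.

posterior mode = 0.952, posterior expectation = 0.913

Posterior: Beta(9+12, 2+0) = Beta(21, 2).
Mode = (21−1)/(21+2−2) = 20/21 = 0.952.
Mean = 21/(21+2) = 21/23 = 0.913.
The posterior is left-skewed, so the mode exceeds the mean.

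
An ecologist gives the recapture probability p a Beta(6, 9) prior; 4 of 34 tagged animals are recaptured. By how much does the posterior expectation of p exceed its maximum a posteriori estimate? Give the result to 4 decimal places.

0.0126

Posterior: Beta(6+4, 9+30) = Beta(10, 39).
Mode = (10−1)/(10+39−2) = 9/47 = 0.1915.
Mean = 10/(10+39) = 10/49 = 0.2041.
Difference = 0.2041 − 0.1915 = 0.0126.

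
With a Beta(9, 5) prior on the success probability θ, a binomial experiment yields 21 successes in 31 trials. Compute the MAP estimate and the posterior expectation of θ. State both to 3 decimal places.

Posterior: Beta(9+21, 5+10) = Beta(30, 15).
Mode = (30−1)/(30+15−2) = 29/43 = 0.674.
Mean = 30/(30+15) = 30/45 = 0.667.
The posterior is left-skewed, so the mode exceeds the mean.

θ_MAP = 0.674, E[θ|data] = 0.667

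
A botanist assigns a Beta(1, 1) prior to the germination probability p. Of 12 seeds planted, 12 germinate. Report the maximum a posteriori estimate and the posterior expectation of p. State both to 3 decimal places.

Posterior: Beta(1+12, 1+0) = Beta(13, 1).
Since β = 1 ≤ 1 and α > 1, the Beta density is monotone increasing on [0,1]; the mode is at 1.
Mean = 13/(13+1) = 0.929.
Mode > mean: the posterior has a left tail.

MAP = 1.000, posterior mean = 0.929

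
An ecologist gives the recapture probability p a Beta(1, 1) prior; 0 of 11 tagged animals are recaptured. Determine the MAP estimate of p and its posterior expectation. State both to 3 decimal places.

Posterior: Beta(1+0, 1+11) = Beta(1, 12).
Since α = 1 ≤ 1 and β > 1, the Beta density is monotone decreasing on [0,1]; the mode is at 0.
Mean = 1/(1+12) = 0.077.

MAP = 0.000, posterior mean = 0.077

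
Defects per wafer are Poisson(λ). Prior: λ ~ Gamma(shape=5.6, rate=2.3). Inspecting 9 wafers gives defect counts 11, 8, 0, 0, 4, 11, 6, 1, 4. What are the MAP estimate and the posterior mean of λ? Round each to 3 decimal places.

Σ counts = 45. Posterior: Gamma(shape = 5.6+45 = 50.6, rate = 2.3+9 = 11.3).
Mode = (α−1)/β = 49.6/11.3 = 4.389.
Mean = α/β = 50.6/11.3 = 4.478.
The mean is pulled above the mode by the posterior's right skew.

MAP = 4.389, posterior mean = 4.478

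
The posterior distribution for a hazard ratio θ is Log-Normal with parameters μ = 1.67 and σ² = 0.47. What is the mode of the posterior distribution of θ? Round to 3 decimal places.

Mode = exp(μ − σ²) = exp(1.20) = 3.320.
Mean = exp(μ + σ²/2) = exp(1.905) = 6.719.
This is the posterior mode — the MAP estimate.

3.320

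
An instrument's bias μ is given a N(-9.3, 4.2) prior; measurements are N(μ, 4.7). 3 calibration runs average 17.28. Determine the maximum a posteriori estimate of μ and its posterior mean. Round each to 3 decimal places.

MAP = 10.059; posterior mean = 10.059

Posterior for μ is Normal. Precision-weighted mean: (1/4.2·-9.3 + 3/4.7·17.28) / (1/4.2 + 3/4.7) = 10.059.
A Normal posterior is symmetric, so mode = mean.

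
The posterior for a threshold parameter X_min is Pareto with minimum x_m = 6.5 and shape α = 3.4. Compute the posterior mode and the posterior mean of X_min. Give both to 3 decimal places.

The Pareto density is strictly decreasing on [x_m, ∞), so the mode is x_m = 6.500.
Mean = α·x_m/(α−1) = 3.4·6.5/2.4 = 9.208.
The posterior is right-skewed, so the mean exceeds the mode.

X_min_MAP = 6.500, E[X_min|data] = 9.208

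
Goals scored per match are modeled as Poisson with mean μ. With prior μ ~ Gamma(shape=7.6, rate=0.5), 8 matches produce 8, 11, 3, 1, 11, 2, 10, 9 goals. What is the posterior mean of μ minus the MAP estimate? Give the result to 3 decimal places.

Σ counts = 55. Posterior: Gamma(shape = 7.6+55 = 62.6, rate = 0.5+8 = 8.5).
Mode = (α−1)/β = 61.6/8.5 = 7.247.
Mean = α/β = 62.6/8.5 = 7.365.
Difference = 7.365 − 7.247 = 0.118.

0.118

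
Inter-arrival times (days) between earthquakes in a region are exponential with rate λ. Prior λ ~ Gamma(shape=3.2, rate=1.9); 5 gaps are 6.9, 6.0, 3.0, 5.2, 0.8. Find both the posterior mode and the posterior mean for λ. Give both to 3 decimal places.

Σ times = 21.9. Posterior: Gamma(shape = 3.2+5 = 8.2, rate = 1.9+21.9 = 23.8).
Mode = (α−1)/β = 7.2/23.8 = 0.303.
Mean = α/β = 8.2/23.8 = 0.345.
The mean is pulled above the mode by the posterior's right skew.

MAP: 0.303. Posterior mean: 0.345.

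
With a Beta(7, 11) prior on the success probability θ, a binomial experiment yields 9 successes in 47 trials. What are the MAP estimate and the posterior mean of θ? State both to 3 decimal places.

Posterior: Beta(7+9, 11+38) = Beta(16, 49).
Mode = (16−1)/(16+49−2) = 15/63 = 0.238.
Mean = 16/(16+49) = 16/65 = 0.246.

MAP estimate = 0.238, posterior mean = 0.246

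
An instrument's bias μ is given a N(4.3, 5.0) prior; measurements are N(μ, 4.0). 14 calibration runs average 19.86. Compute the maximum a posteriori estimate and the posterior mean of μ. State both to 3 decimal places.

Posterior for μ is Normal. Precision-weighted mean: (1/5.0·4.3 + 14/4.0·19.86) / (1/5.0 + 14/4.0) = 19.019.
A Normal posterior is symmetric, so mode = mean.

MAP: 19.019. Posterior mean: 19.019.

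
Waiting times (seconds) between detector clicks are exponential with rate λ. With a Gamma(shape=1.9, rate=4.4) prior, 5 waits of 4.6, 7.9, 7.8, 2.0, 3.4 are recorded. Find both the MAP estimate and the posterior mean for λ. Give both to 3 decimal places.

Σ times = 25.7. Posterior: Gamma(shape = 1.9+5 = 6.9, rate = 4.4+25.7 = 30.1).
Mode = (α−1)/β = 5.9/30.1 = 0.196.
Mean = α/β = 6.9/30.1 = 0.229.

MAP = 0.196, posterior mean = 0.229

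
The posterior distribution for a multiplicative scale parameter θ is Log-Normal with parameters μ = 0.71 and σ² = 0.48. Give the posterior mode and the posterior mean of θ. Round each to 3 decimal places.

Mode = exp(μ − σ²) = exp(0.23) = 1.259.
Mean = exp(μ + σ²/2) = exp(0.950) = 2.586.
Mean > mode: the posterior has a right tail.

MAP = 1.259, posterior mean = 2.586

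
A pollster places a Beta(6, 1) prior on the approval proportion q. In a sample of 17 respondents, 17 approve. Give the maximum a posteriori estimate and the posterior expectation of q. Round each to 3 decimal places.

Posterior: Beta(6+17, 1+0) = Beta(23, 1).
Since β = 1 ≤ 1 and α > 1, the Beta density is monotone increasing on [0,1]; the mode is at 1.
Mean = 23/(23+1) = 0.958.
Mode > mean: the posterior has a left tail.

MAP = 1.000; posterior mean = 0.958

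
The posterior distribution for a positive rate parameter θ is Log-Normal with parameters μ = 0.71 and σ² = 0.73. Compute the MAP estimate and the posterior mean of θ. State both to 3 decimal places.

MAP = 0.980, posterior mean = 2.930

Mode = exp(μ − σ²) = exp(-0.02) = 0.980.
Mean = exp(μ + σ²/2) = exp(1.075) = 2.930.
Right-skewed posterior ⇒ mode < mean.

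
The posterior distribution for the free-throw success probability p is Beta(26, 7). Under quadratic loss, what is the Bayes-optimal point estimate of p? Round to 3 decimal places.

Mode = (26−1)/(26+7−2) = 25/31 = 0.806.
Mean = 26/(26+7) = 26/33 = 0.788.
Quadratic loss ⇒ the optimal estimator is the posterior mean.

0.788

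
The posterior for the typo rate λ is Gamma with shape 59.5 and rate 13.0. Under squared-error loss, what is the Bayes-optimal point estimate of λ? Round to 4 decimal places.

4.5769

Mode = (α−1)/β = 58.5/13.0 = 4.5000.
Mean = α/β = 59.5/13.0 = 4.5769.
Squared-error loss ⇒ the optimal estimator is the posterior mean.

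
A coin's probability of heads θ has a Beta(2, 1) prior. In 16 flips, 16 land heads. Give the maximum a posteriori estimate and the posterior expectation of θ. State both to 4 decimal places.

MAP: 1.0000. Posterior mean: 0.9474.

Posterior: Beta(2+16, 1+0) = Beta(18, 1).
Since β = 1 ≤ 1 and α > 1, the Beta density is monotone increasing on [0,1]; the mode is at 1.
Mean = 18/(18+1) = 0.9474.
The posterior is left-skewed, so the mode exceeds the mean.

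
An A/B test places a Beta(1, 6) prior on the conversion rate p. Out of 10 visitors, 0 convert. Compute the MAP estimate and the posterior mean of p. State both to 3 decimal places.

MAP: 0.000. Posterior mean: 0.059.

Posterior: Beta(1+0, 6+10) = Beta(1, 16).
Since α = 1 ≤ 1 and β > 1, the Beta density is monotone decreasing on [0,1]; the mode is at 0.
Mean = 1/(1+16) = 0.059.
The posterior is right-skewed, so the mean exceeds the mode.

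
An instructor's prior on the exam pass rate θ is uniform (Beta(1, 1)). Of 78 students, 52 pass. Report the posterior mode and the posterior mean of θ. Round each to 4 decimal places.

MAP: 0.6667. Posterior mean: 0.6625.

Posterior: Beta(1+52, 1+26) = Beta(53, 27).
Mode = (53−1)/(53+27−2) = 52/78 = 0.6667.
Mean = 53/(53+27) = 53/80 = 0.6625.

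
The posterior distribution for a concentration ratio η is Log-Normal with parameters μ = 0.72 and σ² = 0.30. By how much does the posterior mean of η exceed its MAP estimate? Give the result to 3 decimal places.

0.865

Mode = exp(μ − σ²) = exp(0.42) = 1.522.
Mean = exp(μ + σ²/2) = exp(0.870) = 2.387.
Difference = 2.387 − 1.522 = 0.865.
Mean > mode: the posterior has a right tail.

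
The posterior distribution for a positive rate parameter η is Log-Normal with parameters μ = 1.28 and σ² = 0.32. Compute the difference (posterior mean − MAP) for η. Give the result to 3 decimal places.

Mode = exp(μ − σ²) = exp(0.96) = 2.612.
Mean = exp(μ + σ²/2) = exp(1.440) = 4.221.
Difference = 4.221 − 2.612 = 1.609.
The mean is pulled above the mode by the posterior's right skew.

1.609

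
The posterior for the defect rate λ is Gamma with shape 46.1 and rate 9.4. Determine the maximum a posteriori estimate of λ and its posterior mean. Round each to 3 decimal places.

Mode = (α−1)/β = 45.1/9.4 = 4.798.
Mean = α/β = 46.1/9.4 = 4.904.
The posterior is right-skewed, so the mean exceeds the mode.

MAP = 4.798; posterior mean = 4.904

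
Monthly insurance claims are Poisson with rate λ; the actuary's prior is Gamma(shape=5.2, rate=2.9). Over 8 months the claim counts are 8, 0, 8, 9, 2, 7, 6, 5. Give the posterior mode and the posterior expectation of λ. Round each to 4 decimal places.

Σ counts = 45. Posterior: Gamma(shape = 5.2+45 = 50.2, rate = 2.9+8 = 10.9).
Mode = (α−1)/β = 49.2/10.9 = 4.5138.
Mean = α/β = 50.2/10.9 = 4.6055.

MAP = 4.5138; posterior mean = 4.6055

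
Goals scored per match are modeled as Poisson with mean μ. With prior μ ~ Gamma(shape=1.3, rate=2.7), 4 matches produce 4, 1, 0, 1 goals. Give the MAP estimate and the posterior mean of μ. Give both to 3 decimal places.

Σ counts = 6. Posterior: Gamma(shape = 1.3+6 = 7.3, rate = 2.7+4 = 6.7).
Mode = (α−1)/β = 6.3/6.7 = 0.940.
Mean = α/β = 7.3/6.7 = 1.090.

μ_MAP = 0.940, E[μ|data] = 1.090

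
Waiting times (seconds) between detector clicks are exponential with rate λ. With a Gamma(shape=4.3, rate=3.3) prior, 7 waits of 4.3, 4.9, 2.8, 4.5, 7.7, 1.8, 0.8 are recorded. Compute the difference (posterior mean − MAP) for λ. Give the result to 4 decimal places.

Σ times = 26.8. Posterior: Gamma(shape = 4.3+7 = 11.3, rate = 3.3+26.8 = 30.1).
Mode = (α−1)/β = 10.3/30.1 = 0.3422.
Mean = α/β = 11.3/30.1 = 0.3754.
Difference = 0.3754 − 0.3422 = 0.0332.
Right-skewed posterior ⇒ mode < mean.

0.0332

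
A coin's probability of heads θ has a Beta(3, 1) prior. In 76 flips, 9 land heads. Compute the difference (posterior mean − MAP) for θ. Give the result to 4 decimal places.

Posterior: Beta(3+9, 1+67) = Beta(12, 68).
Mode = (12−1)/(12+68−2) = 11/78 = 0.1410.
Mean = 12/(12+68) = 12/80 = 0.1500.
Difference = 0.1500 − 0.1410 = 0.0090.
The mean is pulled above the mode by the posterior's right skew.

0.0090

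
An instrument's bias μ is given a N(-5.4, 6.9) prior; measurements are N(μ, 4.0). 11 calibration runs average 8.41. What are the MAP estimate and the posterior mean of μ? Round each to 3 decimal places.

MAP = 7.719; posterior mean = 7.719

Posterior for μ is Normal. Precision-weighted mean: (1/6.9·-5.4 + 11/4.0·8.41) / (1/6.9 + 11/4.0) = 7.719.
A Normal posterior is symmetric, so mode = mean.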